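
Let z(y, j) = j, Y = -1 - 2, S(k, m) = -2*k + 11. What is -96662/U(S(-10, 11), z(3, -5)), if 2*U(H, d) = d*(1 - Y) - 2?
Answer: 96662/11 ≈ 8787.5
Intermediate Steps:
S(k, m) = 11 - 2*k
Y = -3
U(H, d) = -1 + 2*d (U(H, d) = (d*(1 - 1*(-3)) - 2)/2 = (d*(1 + 3) - 2)/2 = (d*4 - 2)/2 = (4*d - 2)/2 = (-2 + 4*d)/2 = -1 + 2*d)
-96662/U(S(-10, 11), z(3, -5)) = -96662/(-1 + 2*(-5)) = -96662/(-1 - 10) = -96662/(-11) = -96662*(-1/11) = 96662/11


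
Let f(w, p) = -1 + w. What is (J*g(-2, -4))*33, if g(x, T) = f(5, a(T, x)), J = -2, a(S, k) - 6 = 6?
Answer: -264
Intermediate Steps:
a(S, k) = 12 (a(S, k) = 6 + 6 = 12)
g(x, T) = 4 (g(x, T) = -1 + 5 = 4)
(J*g(-2, -4))*33 = -2*4*33 = -8*33 = -264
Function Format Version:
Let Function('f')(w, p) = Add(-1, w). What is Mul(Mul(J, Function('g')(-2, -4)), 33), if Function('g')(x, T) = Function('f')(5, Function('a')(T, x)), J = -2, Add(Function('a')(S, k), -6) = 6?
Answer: -264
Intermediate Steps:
Function('a')(S, k) = 12 (Function('a')(S, k) = Add(6, 6) = 12)
Function('g')(x, T) = 4 (Function('g')(x, T) = Add(-1, 5) = 4)
Mul(Mul(J, Function('g')(-2, -4)), 33) = Mul(Mul(-2, 4), 33) = Mul(-8, 33) = -264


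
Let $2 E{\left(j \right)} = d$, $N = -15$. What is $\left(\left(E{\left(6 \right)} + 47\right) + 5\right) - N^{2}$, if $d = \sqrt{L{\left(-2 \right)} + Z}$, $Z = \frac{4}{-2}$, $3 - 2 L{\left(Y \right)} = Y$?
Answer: $-173 + \frac{\sqrt{2}}{4} \approx -172.65$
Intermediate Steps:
$L{\left(Y \right)} = \frac{3}{2} - \frac{Y}{2}$
$Z = -2$ ($Z = 4 \left(- \frac{1}{2}\right) = -2$)
$d = \frac{\sqrt{2}}{2}$ ($d = \sqrt{\left(\frac{3}{2} - -1\right) - 2} = \sqrt{\left(\frac{3}{2} + 1\right) - 2} = \sqrt{\frac{5}{2} - 2} = \sqrt{\frac{1}{2}} = \frac{\sqrt{2}}{2} \approx 0.70711$)
$E{\left(j \right)} = \frac{\sqrt{2}}{4}$ ($E{\left(j \right)} = \frac{\frac{1}{2} \sqrt{2}}{2} = \frac{\sqrt{2}}{4}$)
$\left(\left(E{\left(6 \right)} + 47\right) + 5\right) - N^{2} = \left(\left(\frac{\sqrt{2}}{4} + 47\right) + 5\right) - \left(-15\right)^{2} = \left(\left(47 + \frac{\sqrt{2}}{4}\right) + 5\right) - 225 = \left(52 + \frac{\sqrt{2}}{4}\right) - 225 = -173 + \frac{\sqrt{2}}{4}$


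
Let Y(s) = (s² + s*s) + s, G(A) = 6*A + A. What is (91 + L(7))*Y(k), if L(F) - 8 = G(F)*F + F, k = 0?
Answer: 0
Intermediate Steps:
G(A) = 7*A
L(F) = 8 + F + 7*F² (L(F) = 8 + ((7*F)*F + F) = 8 + (7*F² + F) = 8 + (F + 7*F²) = 8 + F + 7*F²)
Y(s) = s + 2*s² (Y(s) = (s² + s²) + s = 2*s² + s = s + 2*s²)
(91 + L(7))*Y(k) = (91 + (8 + 7 + 7*7²))*(0*(1 + 2*0)) = (91 + (8 + 7 + 7*49))*(0*(1 + 0)) = (91 + (8 + 7 + 343))*(0*1) = (91 + 358)*0 = 449*0 = 0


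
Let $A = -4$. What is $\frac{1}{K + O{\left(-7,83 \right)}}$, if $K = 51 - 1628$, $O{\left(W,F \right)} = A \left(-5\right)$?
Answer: $- \frac{1}{1557} \approx -0.00064226$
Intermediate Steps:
$O{\left(W,F \right)} = 20$ ($O{\left(W,F \right)} = \left(-4\right) \left(-5\right) = 20$)
$K = -1577$ ($K = 51 - 1628 = -1577$)
$\frac{1}{K + O{\left(-7,83 \right)}} = \frac{1}{-1577 + 20} = \frac{1}{-1557} = - \frac{1}{1557}$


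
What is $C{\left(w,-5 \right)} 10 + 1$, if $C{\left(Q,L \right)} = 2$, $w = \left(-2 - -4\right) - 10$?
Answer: $21$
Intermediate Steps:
$w = -8$ ($w = \left(-2 + 4\right) - 10 = 2 - 10 = -8$)
$C{\left(w,-5 \right)} 10 + 1 = 2 \cdot 10 + 1 = 20 + 1 = 21$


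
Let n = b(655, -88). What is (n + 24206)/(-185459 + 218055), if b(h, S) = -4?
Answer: 12101/16298 ≈ 0.74248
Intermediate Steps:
n = -4
(n + 24206)/(-185459 + 218055) = (-4 + 24206)/(-185459 + 218055) = 24202/32596 = 24202*(1/32596) = 12101/16298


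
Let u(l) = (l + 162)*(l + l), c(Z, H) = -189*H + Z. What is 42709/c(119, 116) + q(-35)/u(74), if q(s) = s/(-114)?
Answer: -170057591353/86822974560 ≈ -1.9587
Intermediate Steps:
q(s) = -s/114 (q(s) = s*(-1/114) = -s/114)
c(Z, H) = Z - 189*H
u(l) = 2*l*(162 + l) (u(l) = (162 + l)*(2*l) = 2*l*(162 + l))
42709/c(119, 116) + q(-35)/u(74) = 42709/(119 - 189*116) + (-1/114*(-35))/((2*74*(162 + 74))) = 42709/(119 - 21924) + 35/(114*((2*74*236))) = 42709/(-21805) + (35/114)/34928 = 42709*(-1/21805) + (35/114)*(1/34928) = -42709/21805 + 35/3981792 = -170057591353/86822974560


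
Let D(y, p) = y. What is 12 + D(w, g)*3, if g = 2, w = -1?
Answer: 9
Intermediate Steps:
12 + D(w, g)*3 = 12 - 1*3 = 12 - 3 = 9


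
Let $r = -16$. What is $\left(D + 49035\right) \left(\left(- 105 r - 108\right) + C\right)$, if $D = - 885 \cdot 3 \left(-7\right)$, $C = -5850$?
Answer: $-289278360$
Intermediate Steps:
$D = 18585$ ($D = \left(-885\right) \left(-21\right) = 18585$)
$\left(D + 49035\right) \left(\left(- 105 r - 108\right) + C\right) = \left(18585 + 49035\right) \left(\left(\left(-105\right) \left(-16\right) - 108\right) - 5850\right) = 67620 \left(\left(1680 - 108\right) - 5850\right) = 67620 \left(1572 - 5850\right) = 67620 \left(-4278\right) = -289278360$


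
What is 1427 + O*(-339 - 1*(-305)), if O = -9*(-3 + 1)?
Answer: 815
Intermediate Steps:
O = 18 (O = -9*(-2) = 18)
1427 + O*(-339 - 1*(-305)) = 1427 + 18*(-339 - 1*(-305)) = 1427 + 18*(-339 + 305) = 1427 + 18*(-34) = 1427 - 612 = 815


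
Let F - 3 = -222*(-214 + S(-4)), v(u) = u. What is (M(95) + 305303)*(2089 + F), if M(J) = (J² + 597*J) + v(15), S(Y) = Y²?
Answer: 17086478784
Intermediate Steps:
M(J) = 15 + J² + 597*J (M(J) = (J² + 597*J) + 15 = 15 + J² + 597*J)
F = 43959 (F = 3 - 222*(-214 + (-4)²) = 3 - 222*(-214 + 16) = 3 - 222*(-198) = 3 + 43956 = 43959)
(M(95) + 305303)*(2089 + F) = ((15 + 95² + 597*95) + 305303)*(2089 + 43959) = ((15 + 9025 + 56715) + 305303)*46048 = (65755 + 305303)*46048 = 371058*46048 = 17086478784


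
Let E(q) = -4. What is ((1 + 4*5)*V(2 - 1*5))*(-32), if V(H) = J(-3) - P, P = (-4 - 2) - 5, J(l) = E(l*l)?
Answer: -4704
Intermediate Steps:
J(l) = -4
P = -11 (P = -6 - 5 = -11)
V(H) = 7 (V(H) = -4 - 1*(-11) = -4 + 11 = 7)
((1 + 4*5)*V(2 - 1*5))*(-32) = ((1 + 4*5)*7)*(-32) = ((1 + 20)*7)*(-32) = (21*7)*(-32) = 147*(-32) = -4704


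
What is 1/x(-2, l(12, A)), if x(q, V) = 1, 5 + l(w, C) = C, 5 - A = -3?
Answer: 1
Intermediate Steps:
A = 8 (A = 5 - 1*(-3) = 5 + 3 = 8)
l(w, C) = -5 + C
1/x(-2, l(12, A)) = 1/1 = 1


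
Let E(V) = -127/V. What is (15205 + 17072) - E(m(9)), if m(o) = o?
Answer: 290620/9 ≈ 32291.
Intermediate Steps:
(15205 + 17072) - E(m(9)) = (15205 + 17072) - (-127)/9 = 32277 - (-127)/9 = 32277 - 1*(-127/9) = 32277 + 127/9 = 290620/9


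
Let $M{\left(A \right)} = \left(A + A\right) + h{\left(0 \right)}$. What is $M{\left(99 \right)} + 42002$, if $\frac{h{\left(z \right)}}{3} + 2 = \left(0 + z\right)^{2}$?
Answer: $42194$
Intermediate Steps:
$h{\left(z \right)} = -6 + 3 z^{2}$ ($h{\left(z \right)} = -6 + 3 \left(0 + z\right)^{2} = -6 + 3 z^{2}$)
$M{\left(A \right)} = -6 + 2 A$ ($M{\left(A \right)} = \left(A + A\right) - \left(6 - 3 \cdot 0^{2}\right) = 2 A + \left(-6 + 3 \cdot 0\right) = 2 A + \left(-6 + 0\right) = 2 A - 6 = -6 + 2 A$)
$M{\left(99 \right)} + 42002 = \left(-6 + 2 \cdot 99\right) + 42002 = \left(-6 + 198\right) + 42002 = 192 + 42002 = 42194$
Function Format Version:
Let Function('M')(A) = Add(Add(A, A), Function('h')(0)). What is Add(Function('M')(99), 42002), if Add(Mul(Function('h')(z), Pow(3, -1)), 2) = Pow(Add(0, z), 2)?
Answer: 42194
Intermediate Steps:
Function('h')(z) = Add(-6, Mul(3, Pow(z, 2))) (Function('h')(z) = Add(-6, Mul(3, Pow(Add(0, z), 2))) = Add(-6, Mul(3, Pow(z, 2))))
Function('M')(A) = Add(-6, Mul(2, A)) (Function('M')(A) = Add(Add(A, A), Add(-6, Mul(3, Pow(0, 2)))) = Add(Mul(2, A), Add(-6, Mul(3, 0))) = Add(Mul(2, A), Add(-6, 0)) = Add(Mul(2, A), -6) = Add(-6, Mul(2, A)))
Add(Function('M')(99), 42002) = Add(Add(-6, Mul(2, 99)), 42002) = Add(Add(-6, 198), 42002) = Add(192, 42002) = 42194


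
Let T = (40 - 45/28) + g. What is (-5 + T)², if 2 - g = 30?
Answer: 22801/784 ≈ 29.083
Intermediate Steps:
g = -28 (g = 2 - 1*30 = 2 - 30 = -28)
T = 291/28 (T = (40 - 45/28) - 28 = 1075/28 - 28 = 291/28 ≈ 10.393)
(-5 + T)² = (-5 + 291/28)² = (151/28)² = 22801/784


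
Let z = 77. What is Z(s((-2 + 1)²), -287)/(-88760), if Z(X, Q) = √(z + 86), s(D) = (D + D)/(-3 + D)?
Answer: -√163/88760 ≈ -0.00014384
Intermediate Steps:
s(D) = 2*D/(-3 + D) (s(D) = (2*D)/(-3 + D) = 2*D/(-3 + D))
Z(X, Q) = √163 (Z(X, Q) = √(77 + 86) = √163)
Z(s((-2 + 1)²), -287)/(-88760) = √163/(-88760) = √163*(-1/88760) = -√163/88760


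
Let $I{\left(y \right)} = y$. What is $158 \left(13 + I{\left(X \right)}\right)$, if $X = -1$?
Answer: $1896$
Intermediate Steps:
$158 \left(13 + I{\left(X \right)}\right) = 158 \left(13 - 1\right) = 158 \cdot 12 = 1896$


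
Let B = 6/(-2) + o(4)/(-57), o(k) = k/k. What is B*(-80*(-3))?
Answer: -13760/19 ≈ -724.21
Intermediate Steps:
o(k) = 1
B = -172/57 (B = 6/(-2) + 1/(-57) = 6*(-½) + 1*(-1/57) = -3 - 1/57 = -172/57 ≈ -3.0175)
B*(-80*(-3)) = -(-13760)*(-3)/57 = -172/57*240 = -13760/19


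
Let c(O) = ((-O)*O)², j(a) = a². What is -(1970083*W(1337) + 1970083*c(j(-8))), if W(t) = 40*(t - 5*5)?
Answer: -33155897984768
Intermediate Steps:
c(O) = O⁴ (c(O) = (-O²)² = O⁴)
W(t) = -1000 + 40*t (W(t) = 40*(t - 25) = 40*(-25 + t) = -1000 + 40*t)
-(1970083*W(1337) + 1970083*c(j(-8))) = -(33050537945928 + 105360038840) = -1970083/(1/(64⁴ + (-1000 + 53480))) = -1970083/(1/(16777216 + 52480)) = -1970083/(1/16829696) = -1970083/1/16829696 = -1970083*16829696 = -33155897984768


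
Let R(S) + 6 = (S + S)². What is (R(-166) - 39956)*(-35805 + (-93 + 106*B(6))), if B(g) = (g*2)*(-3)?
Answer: -2790385068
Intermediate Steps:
R(S) = -6 + 4*S² (R(S) = -6 + (S + S)² = -6 + (2*S)² = -6 + 4*S²)
B(g) = -6*g (B(g) = (2*g)*(-3) = -6*g)
(R(-166) - 39956)*(-35805 + (-93 + 106*B(6))) = ((-6 + 4*(-166)²) - 39956)*(-35805 + (-93 + 106*(-6*6))) = ((-6 + 4*27556) - 39956)*(-35805 + (-93 + 106*(-36))) = ((-6 + 110224) - 39956)*(-35805 + (-93 - 3816)) = (110218 - 39956)*(-35805 - 3909) = 70262*(-39714) = -2790385068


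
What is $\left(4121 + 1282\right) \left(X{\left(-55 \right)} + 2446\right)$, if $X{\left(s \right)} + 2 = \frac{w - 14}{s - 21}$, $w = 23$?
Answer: $\frac{1003526205}{76} \approx 1.3204 \cdot 10^{7}$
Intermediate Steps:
$X{\left(s \right)} = -2 + \frac{9}{-21 + s}$ ($X{\left(s \right)} = -2 + \frac{23 - 14}{s - 21} = -2 + \frac{9}{-21 + s}$)
$\left(4121 + 1282\right) \left(X{\left(-55 \right)} + 2446\right) = \left(4121 + 1282\right) \left(\frac{51 - -110}{-21 - 55} + 2446\right) = 5403 \left(\frac{51 + 110}{-76} + 2446\right) = 5403 \left(\left(- \frac{1}{76}\right) 161 + 2446\right) = 5403 \left(- \frac{161}{76} + 2446\right) = 5403 \cdot \frac{185735}{76} = \frac{1003526205}{76}$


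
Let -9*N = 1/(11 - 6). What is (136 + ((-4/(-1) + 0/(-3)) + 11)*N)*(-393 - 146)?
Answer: -219373/3 ≈ -73124.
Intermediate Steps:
N = -1/45 (N = -1/(9*(11 - 6)) = -⅑/5 = -⅑*⅕ = -1/45 ≈ -0.022222)
(136 + ((-4/(-1) + 0/(-3)) + 11)*N)*(-393 - 146) = (136 + ((-4/(-1) + 0/(-3)) + 11)*(-1/45))*(-393 - 146) = (136 + ((-4*(-1) + 0*(-⅓)) + 11)*(-1/45))*(-539) = (136 + ((4 + 0) + 11)*(-1/45))*(-539) = (136 + (4 + 11)*(-1/45))*(-539) = (136 + 15*(-1/45))*(-539) = (136 - ⅓)*(-539) = (407/3)*(-539) = -219373/3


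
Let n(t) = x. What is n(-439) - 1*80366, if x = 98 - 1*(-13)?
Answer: -80255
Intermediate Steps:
x = 111 (x = 98 + 13 = 111)
n(t) = 111
n(-439) - 1*80366 = 111 - 1*80366 = 111 - 80366 = -80255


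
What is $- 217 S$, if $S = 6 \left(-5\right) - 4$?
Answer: $7378$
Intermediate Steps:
$S = -34$ ($S = -30 - 4 = -34$)
$- 217 S = \left(-217\right) \left(-34\right) = 7378$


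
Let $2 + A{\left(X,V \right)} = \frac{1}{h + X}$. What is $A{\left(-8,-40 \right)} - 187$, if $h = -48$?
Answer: $- \frac{10585}{56} \approx -189.02$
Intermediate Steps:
$A{\left(X,V \right)} = -2 + \frac{1}{-48 + X}$
$A{\left(-8,-40 \right)} - 187 = \frac{97 - -16}{-48 - 8} - 187 = \frac{97 + 16}{-56} - 187 = \left(- \frac{1}{56}\right) 113 - 187 = - \frac{113}{56} - 187 = - \frac{10585}{56}$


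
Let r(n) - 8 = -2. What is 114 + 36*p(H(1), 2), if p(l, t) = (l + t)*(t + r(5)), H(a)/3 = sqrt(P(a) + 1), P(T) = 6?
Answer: 690 + 864*sqrt(7) ≈ 2975.9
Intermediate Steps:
r(n) = 6 (r(n) = 8 - 2 = 6)
H(a) = 3*sqrt(7) (H(a) = 3*sqrt(6 + 1) = 3*sqrt(7))
p(l, t) = (6 + t)*(l + t) (p(l, t) = (l + t)*(t + 6) = (l + t)*(6 + t) = (6 + t)*(l + t))
114 + 36*p(H(1), 2) = 114 + 36*(2**2 + 6*(3*sqrt(7)) + 6*2 + (3*sqrt(7))*2) = 114 + 36*(4 + 18*sqrt(7) + 12 + 6*sqrt(7)) = 114 + 36*(16 + 24*sqrt(7)) = 114 + (576 + 864*sqrt(7)) = 690 + 864*sqrt(7)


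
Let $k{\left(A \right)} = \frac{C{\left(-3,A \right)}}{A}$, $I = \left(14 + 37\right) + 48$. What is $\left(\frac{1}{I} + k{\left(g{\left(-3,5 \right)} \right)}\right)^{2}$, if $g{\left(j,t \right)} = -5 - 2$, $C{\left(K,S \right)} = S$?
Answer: $\frac{10000}{9801} \approx 1.0203$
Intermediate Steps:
$g{\left(j,t \right)} = -7$ ($g{\left(j,t \right)} = -5 - 2 = -7$)
$I = 99$ ($I = 51 + 48 = 99$)
$k{\left(A \right)} = 1$ ($k{\left(A \right)} = \frac{A}{A} = 1$)
$\left(\frac{1}{I} + k{\left(g{\left(-3,5 \right)} \right)}\right)^{2} = \left(\frac{1}{99} + 1\right)^{2} = \left(\frac{100}{99}\right)^{2} = \frac{10000}{9801}$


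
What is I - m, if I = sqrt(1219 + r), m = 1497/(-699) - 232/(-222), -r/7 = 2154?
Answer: 28361/25863 + I*sqrt(13859) ≈ 1.0966 + 117.72*I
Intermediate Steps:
r = -15078 (r = -7*2154 = -15078)
m = -28361/25863 (m = 1497*(-1/699) - 232*(-1/222) = -499/233 + 116/111 = -28361/25863 ≈ -1.0966)
I = I*sqrt(13859) (I = sqrt(1219 - 15078) = sqrt(-13859) = I*sqrt(13859) ≈ 117.72*I)
I - m = I*sqrt(13859) - 1*(-28361/25863) = I*sqrt(13859) + 28361/25863 = 28361/25863 + I*sqrt(13859)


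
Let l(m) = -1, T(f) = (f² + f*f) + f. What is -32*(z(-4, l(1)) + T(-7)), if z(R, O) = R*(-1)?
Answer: -3040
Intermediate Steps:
T(f) = f + 2*f² (T(f) = (f² + f²) + f = 2*f² + f = f + 2*f²)
z(R, O) = -R
-32*(z(-4, l(1)) + T(-7)) = -32*(-1*(-4) - 7*(1 + 2*(-7))) = -32*(4 - 7*(1 - 14)) = -32*(4 - 7*(-13)) = -32*(4 + 91) = -32*95 = -3040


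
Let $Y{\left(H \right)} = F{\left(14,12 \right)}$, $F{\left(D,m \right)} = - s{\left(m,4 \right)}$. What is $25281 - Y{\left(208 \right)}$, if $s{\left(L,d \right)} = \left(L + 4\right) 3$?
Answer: $25329$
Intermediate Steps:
$s{\left(L,d \right)} = 12 + 3 L$ ($s{\left(L,d \right)} = \left(4 + L\right) 3 = 12 + 3 L$)
$F{\left(D,m \right)} = -12 - 3 m$ ($F{\left(D,m \right)} = - (12 + 3 m) = -12 - 3 m$)
$Y{\left(H \right)} = -48$ ($Y{\left(H \right)} = -12 - 36 = -48$)
$25281 - Y{\left(208 \right)} = 25281 - -48 = 25281 + 48 = 25329$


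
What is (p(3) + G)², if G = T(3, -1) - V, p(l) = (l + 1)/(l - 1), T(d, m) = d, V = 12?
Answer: 49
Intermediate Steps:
p(l) = (1 + l)/(-1 + l)
G = -9 (G = 3 - 1*12 = 3 - 12 = -9)
(p(3) + G)² = ((1 + 3)/(-1 + 3) - 9)² = (4/2 - 9)² = ((½)*4 - 9)² = (2 - 9)² = (-7)² = 49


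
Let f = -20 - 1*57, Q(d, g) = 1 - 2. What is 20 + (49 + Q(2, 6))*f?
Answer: -3676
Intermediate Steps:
Q(d, g) = -1
f = -77 (f = -20 - 57 = -77)
20 + (49 + Q(2, 6))*f = 20 + (49 - 1)*(-77) = 20 + 48*(-77) = 20 - 3696 = -3676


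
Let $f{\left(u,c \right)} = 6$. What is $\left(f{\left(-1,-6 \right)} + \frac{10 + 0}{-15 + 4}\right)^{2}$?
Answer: $\frac{3136}{121} \approx 25.917$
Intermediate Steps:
$\left(f{\left(-1,-6 \right)} + \frac{10 + 0}{-15 + 4}\right)^{2} = \left(6 + \frac{10 + 0}{-15 + 4}\right)^{2} = \left(6 + \frac{10}{-11}\right)^{2} = \left(6 + 10 \left(- \frac{1}{11}\right)\right)^{2} = \left(6 - \frac{10}{11}\right)^{2} = \left(\frac{56}{11}\right)^{2} = \frac{3136}{121}$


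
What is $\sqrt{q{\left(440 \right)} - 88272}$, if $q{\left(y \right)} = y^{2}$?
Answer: $4 \sqrt{6583} \approx 324.54$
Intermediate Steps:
$\sqrt{q{\left(440 \right)} - 88272} = \sqrt{440^{2} - 88272} = \sqrt{193600 - 88272} = \sqrt{105328} = 4 \sqrt{6583}$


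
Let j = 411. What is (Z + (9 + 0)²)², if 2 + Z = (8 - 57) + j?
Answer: 194481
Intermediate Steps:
Z = 360 (Z = -2 + ((8 - 57) + 411) = -2 + (-49 + 411) = -2 + 362 = 360)
(Z + (9 + 0)²)² = (360 + (9 + 0)²)² = (360 + 9²)² = (360 + 81)² = 441² = 194481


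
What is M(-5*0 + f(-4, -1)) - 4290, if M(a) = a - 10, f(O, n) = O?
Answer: -4304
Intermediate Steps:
M(a) = -10 + a
M(-5*0 + f(-4, -1)) - 4290 = (-10 + (-5*0 - 4)) - 4290 = (-10 + (0 - 4)) - 4290 = (-10 - 4) - 4290 = -14 - 4290 = -4304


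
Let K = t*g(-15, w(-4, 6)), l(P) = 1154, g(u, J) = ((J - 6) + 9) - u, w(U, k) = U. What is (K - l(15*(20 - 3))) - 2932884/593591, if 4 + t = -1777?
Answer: -15488534892/593591 ≈ -26093.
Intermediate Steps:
g(u, J) = 3 + J - u (g(u, J) = ((-6 + J) + 9) - u = (3 + J) - u = 3 + J - u)
t = -1781 (t = -4 - 1777 = -1781)
K = -24934 (K = -1781*(3 - 4 - 1*(-15)) = -1781*(3 - 4 + 15) = -1781*14 = -24934)
(K - l(15*(20 - 3))) - 2932884/593591 = (-24934 - 1*1154) - 2932884/593591 = (-24934 - 1154) - 2932884/593591 = -26088 - 1*2932884/593591 = -26088 - 2932884/593591 = -15488534892/593591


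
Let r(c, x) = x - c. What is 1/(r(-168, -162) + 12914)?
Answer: 1/12920 ≈ 7.7399e-5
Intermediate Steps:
1/(r(-168, -162) + 12914) = 1/((-162 - 1*(-168)) + 12914) = 1/((-162 + 168) + 12914) = 1/(6 + 12914) = 1/12920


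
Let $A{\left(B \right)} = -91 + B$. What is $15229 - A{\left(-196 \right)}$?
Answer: $15516$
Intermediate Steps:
$15229 - A{\left(-196 \right)} = 15229 - \left(-91 - 196\right) = 15229 - -287 = 15229 + 287 = 15516$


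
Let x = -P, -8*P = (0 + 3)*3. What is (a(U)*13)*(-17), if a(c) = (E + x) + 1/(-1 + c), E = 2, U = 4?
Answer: -18343/24 ≈ -764.29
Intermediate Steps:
P = -9/8 (P = -(0 + 3)*3/8 = -3*3/8 = -1/8*9 = -9/8 ≈ -1.1250)
x = 9/8 (x = -1*(-9/8) = 9/8 ≈ 1.1250)
a(c) = 25/8 + 1/(-1 + c) (a(c) = (2 + 9/8) + 1/(-1 + c) = 25/8 + 1/(-1 + c))
(a(U)*13)*(-17) = (((-17 + 25*4)/(8*(-1 + 4)))*13)*(-17) = (((1/8)*(-17 + 100)/3)*13)*(-17) = (((1/8)*(1/3)*83)*13)*(-17) = ((83/24)*13)*(-17) = (1079/24)*(-17) = -18343/24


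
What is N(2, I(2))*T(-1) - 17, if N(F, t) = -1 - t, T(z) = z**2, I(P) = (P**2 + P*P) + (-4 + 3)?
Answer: -25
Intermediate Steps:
I(P) = -1 + 2*P**2 (I(P) = (P**2 + P**2) - 1 = 2*P**2 - 1 = -1 + 2*P**2)
N(2, I(2))*T(-1) - 17 = (-1 - (-1 + 2*2**2))*(-1)**2 - 17 = (-1 - (-1 + 2*4))*1 - 17 = (-1 - (-1 + 8))*1 - 17 = (-1 - 1*7)*1 - 17 = (-1 - 7)*1 - 17 = -8*1 - 17 = -8 - 17 = -25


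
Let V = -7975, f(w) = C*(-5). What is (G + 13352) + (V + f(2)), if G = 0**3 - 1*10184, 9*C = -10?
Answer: -43213/9 ≈ -4801.4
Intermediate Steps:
C = -10/9 (C = (1/9)*(-10) = -10/9 ≈ -1.1111)
G = -10184 (G = 0 - 10184 = -10184)
f(w) = 50/9 (f(w) = -10/9*(-5) = 50/9)
(G + 13352) + (V + f(2)) = (-10184 + 13352) + (-7975 + 50/9) = 3168 - 71725/9 = -43213/9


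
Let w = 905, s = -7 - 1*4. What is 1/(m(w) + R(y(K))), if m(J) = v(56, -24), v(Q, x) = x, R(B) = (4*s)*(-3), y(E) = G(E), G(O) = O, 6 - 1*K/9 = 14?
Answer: 1/108 ≈ 0.0092593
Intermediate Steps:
K = -72 (K = 54 - 9*14 = 54 - 126 = -72)
y(E) = E
s = -11 (s = -7 - 4 = -11)
R(B) = 132 (R(B) = (4*(-11))*(-3) = -44*(-3) = 132)
m(J) = -24
1/(m(w) + R(y(K))) = 1/(-24 + 132) = 1/108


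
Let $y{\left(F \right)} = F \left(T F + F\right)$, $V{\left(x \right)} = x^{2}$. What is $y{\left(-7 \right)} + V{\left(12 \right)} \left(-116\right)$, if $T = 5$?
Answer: $-16410$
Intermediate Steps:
$y{\left(F \right)} = 6 F^{2}$ ($y{\left(F \right)} = F \left(5 F + F\right) = F 6 F = 6 F^{2}$)
$y{\left(-7 \right)} + V{\left(12 \right)} \left(-116\right) = 6 \left(-7\right)^{2} + 12^{2} \left(-116\right) = 6 \cdot 49 + 144 \left(-116\right) = 294 - 16704 = -16410$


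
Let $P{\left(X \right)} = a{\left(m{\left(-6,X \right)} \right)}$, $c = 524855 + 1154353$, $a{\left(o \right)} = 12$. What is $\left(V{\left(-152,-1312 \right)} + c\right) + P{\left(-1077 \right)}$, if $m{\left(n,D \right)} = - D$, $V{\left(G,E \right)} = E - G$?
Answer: $1678060$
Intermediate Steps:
$c = 1679208$
$P{\left(X \right)} = 12$
$\left(V{\left(-152,-1312 \right)} + c\right) + P{\left(-1077 \right)} = \left(\left(-1312 - -152\right) + 1679208\right) + 12 = \left(\left(-1312 + 152\right) + 1679208\right) + 12 = \left(-1160 + 1679208\right) + 12 = 1678048 + 12 = 1678060$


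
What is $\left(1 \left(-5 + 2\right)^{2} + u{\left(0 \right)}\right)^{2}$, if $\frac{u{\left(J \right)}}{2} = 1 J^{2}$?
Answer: $81$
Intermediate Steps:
$u{\left(J \right)} = 2 J^{2}$ ($u{\left(J \right)} = 2 \cdot 1 J^{2} = 2 J^{2}$)
$\left(1 \left(-5 + 2\right)^{2} + u{\left(0 \right)}\right)^{2} = \left(1 \left(-5 + 2\right)^{2} + 2 \cdot 0^{2}\right)^{2} = \left(1 \left(-3\right)^{2} + 2 \cdot 0\right)^{2} = \left(1 \cdot 9 + 0\right)^{2} = \left(9 + 0\right)^{2} = 9^{2} = 81$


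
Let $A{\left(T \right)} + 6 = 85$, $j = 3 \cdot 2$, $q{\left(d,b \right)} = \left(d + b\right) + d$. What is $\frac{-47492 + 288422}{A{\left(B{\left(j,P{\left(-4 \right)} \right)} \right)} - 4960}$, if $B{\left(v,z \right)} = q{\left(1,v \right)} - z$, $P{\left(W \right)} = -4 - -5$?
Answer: $- \frac{80310}{1627} \approx -49.361$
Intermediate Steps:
$q{\left(d,b \right)} = b + 2 d$ ($q{\left(d,b \right)} = \left(b + d\right) + d = b + 2 d$)
$j = 6$
$P{\left(W \right)} = 1$ ($P{\left(W \right)} = -4 + 5 = 1$)
$B{\left(v,z \right)} = 2 + v - z$ ($B{\left(v,z \right)} = \left(v + 2 \cdot 1\right) - z = \left(v + 2\right) - z = \left(2 + v\right) - z = 2 + v - z$)
$A{\left(T \right)} = 79$ ($A{\left(T \right)} = -6 + 85 = 79$)
$\frac{-47492 + 288422}{A{\left(B{\left(j,P{\left(-4 \right)} \right)} \right)} - 4960} = \frac{-47492 + 288422}{79 - 4960} = \frac{240930}{-4881} = 240930 \left(- \frac{1}{4881}\right) = - \frac{80310}{1627}$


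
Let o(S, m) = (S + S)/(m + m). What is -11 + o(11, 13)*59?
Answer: 506/13 ≈ 38.923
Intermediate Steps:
o(S, m) = S/m (o(S, m) = (2*S)/((2*m)) = (2*S)*(1/(2*m)) = S/m)
-11 + o(11, 13)*59 = -11 + (11/13)*59 = -11 + 649/13 = 506/13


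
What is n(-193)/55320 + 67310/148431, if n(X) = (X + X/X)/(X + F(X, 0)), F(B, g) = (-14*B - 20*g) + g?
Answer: 389269033502/858412838595 ≈ 0.45348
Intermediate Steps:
F(B, g) = -19*g - 14*B (F(B, g) = (-20*g - 14*B) + g = -19*g - 14*B)
n(X) = -(1 + X)/(13*X) (n(X) = (X + X/X)/(X + (-19*0 - 14*X)) = (X + 1)/(X + (0 - 14*X)) = (1 + X)/(X - 14*X) = (1 + X)/((-13*X)) = (1 + X)*(-1/(13*X)) = -(1 + X)/(13*X))
n(-193)/55320 + 67310/148431 = ((1/13)*(-1 - 1*(-193))/(-193))/55320 + 67310/148431 = ((1/13)*(-1/193)*(-1 + 193))*(1/55320) + 67310*(1/148431) = ((1/13)*(-1/193)*192)*(1/55320) + 67310/148431 = -192/2509*1/55320 + 67310/148431 = -8/5783245 + 67310/148431 = 389269033502/858412838595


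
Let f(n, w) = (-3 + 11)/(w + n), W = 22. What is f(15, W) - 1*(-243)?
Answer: 8999/37 ≈ 243.22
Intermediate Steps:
f(n, w) = 8/(n + w)
f(15, W) - 1*(-243) = 8/(15 + 22) - 1*(-243) = 8/37 + 243 = 8999/37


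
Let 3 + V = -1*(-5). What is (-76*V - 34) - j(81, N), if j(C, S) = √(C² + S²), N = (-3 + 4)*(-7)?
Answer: -186 - √6610 ≈ -267.30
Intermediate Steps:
N = -7 (N = 1*(-7) = -7)
V = 2 (V = -3 - 1*(-5) = -3 + 5 = 2)
(-76*V - 34) - j(81, N) = (-76*2 - 34) - √(81² + (-7)²) = (-152 - 34) - √(6561 + 49) = -186 - √6610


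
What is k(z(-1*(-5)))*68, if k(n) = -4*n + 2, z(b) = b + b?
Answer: -2584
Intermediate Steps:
z(b) = 2*b
k(n) = 2 - 4*n
k(z(-1*(-5)))*68 = (2 - 8*(-1*(-5)))*68 = (2 - 8*5)*68 = (2 - 4*10)*68 = (2 - 40)*68 = -38*68 = -2584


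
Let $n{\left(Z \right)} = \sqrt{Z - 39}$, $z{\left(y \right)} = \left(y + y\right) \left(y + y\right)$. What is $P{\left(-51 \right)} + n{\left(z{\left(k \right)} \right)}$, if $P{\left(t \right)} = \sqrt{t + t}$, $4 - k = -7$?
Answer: $\sqrt{445} + i \sqrt{102} \approx 21.095 + 10.1 i$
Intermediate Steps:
$k = 11$ ($k = 4 - -7 = 4 + 7 = 11$)
$P{\left(t \right)} = \sqrt{2} \sqrt{t}$ ($P{\left(t \right)} = \sqrt{2 t} = \sqrt{2} \sqrt{t}$)
$z{\left(y \right)} = 4 y^{2}$ ($z{\left(y \right)} = 2 y 2 y = 4 y^{2}$)
$n{\left(Z \right)} = \sqrt{-39 + Z}$
$P{\left(-51 \right)} + n{\left(z{\left(k \right)} \right)} = \sqrt{2} \sqrt{-51} + \sqrt{-39 + 4 \cdot 11^{2}} = \sqrt{2} i \sqrt{51} + \sqrt{-39 + 4 \cdot 121} = i \sqrt{102} + \sqrt{-39 + 484} = i \sqrt{102} + \sqrt{445} = \sqrt{445} + i \sqrt{102}$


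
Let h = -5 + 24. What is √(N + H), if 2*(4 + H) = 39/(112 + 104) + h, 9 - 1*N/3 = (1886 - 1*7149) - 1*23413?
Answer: 5*√495709/12 ≈ 293.36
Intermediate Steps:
h = 19
N = 86055 (N = 27 - 3*((1886 - 1*7149) - 1*23413) = 27 - 3*((1886 - 7149) - 23413) = 27 - 3*(-5263 - 23413) = 27 - 3*(-28676) = 27 + 86028 = 86055)
H = 805/144 (H = -4 + (39/(112 + 104) + 19)/2 = -4 + (39/216 + 19)/2 = -4 + ((1/216)*39 + 19)/2 = -4 + (13/72 + 19)/2 = -4 + (½)*(1381/72) = -4 + 1381/144 = 805/144 ≈ 5.5903)
√(N + H) = √(86055 + 805/144) = √(12392725/144) = 5*√495709/12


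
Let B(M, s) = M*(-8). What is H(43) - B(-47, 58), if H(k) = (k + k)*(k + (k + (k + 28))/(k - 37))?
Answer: 4956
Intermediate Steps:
H(k) = 2*k*(k + (28 + 2*k)/(-37 + k)) (H(k) = (2*k)*(k + (k + (28 + k))/(-37 + k)) = (2*k)*(k + (28 + 2*k)/(-37 + k)) = 2*k*(k + (28 + 2*k)/(-37 + k)))
B(M, s) = -8*M
H(43) - B(-47, 58) = 2*43*(28 + 43² - 35*43)/(-37 + 43) - (-8)*(-47) = 2*43*(28 + 1849 - 1505)/6 - 1*376 = 2*43*(⅙)*372 - 376 = 5332 - 376 = 4956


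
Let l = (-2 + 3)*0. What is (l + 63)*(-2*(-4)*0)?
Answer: 0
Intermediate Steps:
l = 0 (l = 1*0 = 0)
(l + 63)*(-2*(-4)*0) = (0 + 63)*(-2*(-4)*0) = 63*(8*0) = 63*0 = 0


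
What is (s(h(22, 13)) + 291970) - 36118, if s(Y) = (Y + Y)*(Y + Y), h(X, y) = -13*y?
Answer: 370096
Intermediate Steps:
s(Y) = 4*Y² (s(Y) = (2*Y)*(2*Y) = 4*Y²)
(s(h(22, 13)) + 291970) - 36118 = (4*(-13*13)² + 291970) - 36118 = (4*(-169)² + 291970) - 36118 = (4*28561 + 291970) - 36118 = (114244 + 291970) - 36118 = 406214 - 36118 = 370096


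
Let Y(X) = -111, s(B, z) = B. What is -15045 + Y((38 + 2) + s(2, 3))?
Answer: -15156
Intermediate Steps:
-15045 + Y((38 + 2) + s(2, 3)) = -15045 - 111 = -15156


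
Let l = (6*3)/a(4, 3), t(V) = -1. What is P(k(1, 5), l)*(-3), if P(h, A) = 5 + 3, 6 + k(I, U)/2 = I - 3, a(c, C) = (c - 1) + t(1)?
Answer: -24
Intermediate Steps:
a(c, C) = -2 + c (a(c, C) = (c - 1) - 1 = (-1 + c) - 1 = -2 + c)
k(I, U) = -18 + 2*I (k(I, U) = -12 + 2*(I - 3) = -12 + 2*(-3 + I) = -12 + (-6 + 2*I) = -18 + 2*I)
l = 9 (l = (6*3)/(-2 + 4) = 18/2 = 18*(½) = 9)
P(h, A) = 8
P(k(1, 5), l)*(-3) = 8*(-3) = -24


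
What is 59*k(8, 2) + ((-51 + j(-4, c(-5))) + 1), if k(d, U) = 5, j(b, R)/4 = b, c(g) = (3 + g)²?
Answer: 229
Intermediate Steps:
j(b, R) = 4*b
59*k(8, 2) + ((-51 + j(-4, c(-5))) + 1) = 59*5 + ((-51 + 4*(-4)) + 1) = 295 + ((-51 - 16) + 1) = 295 + (-67 + 1) = 295 - 66 = 229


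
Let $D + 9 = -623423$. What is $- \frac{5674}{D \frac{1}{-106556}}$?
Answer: $- \frac{75574843}{77929} \approx -969.79$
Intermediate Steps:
$D = -623432$ ($D = -9 - 623423 = -623432$)
$- \frac{5674}{D \frac{1}{-106556}} = - \frac{5674}{\left(-623432\right) \frac{1}{-106556}} = - \frac{5674}{\left(-623432\right) \left(- \frac{1}{106556}\right)} = - \frac{5674}{\frac{155858}{26639}} = \left(-5674\right) \frac{26639}{155858} = - \frac{75574843}{77929}$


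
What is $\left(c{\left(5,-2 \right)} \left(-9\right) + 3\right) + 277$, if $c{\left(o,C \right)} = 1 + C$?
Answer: $289$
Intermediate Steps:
$\left(c{\left(5,-2 \right)} \left(-9\right) + 3\right) + 277 = \left(\left(1 - 2\right) \left(-9\right) + 3\right) + 277 = \left(\left(-1\right) \left(-9\right) + 3\right) + 277 = \left(9 + 3\right) + 277 = 12 + 277 = 289$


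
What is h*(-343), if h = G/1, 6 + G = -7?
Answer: 4459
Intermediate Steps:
G = -13 (G = -6 - 7 = -13)
h = -13 (h = -13/1 = -13*1 = -13)
h*(-343) = -13*(-343) = 4459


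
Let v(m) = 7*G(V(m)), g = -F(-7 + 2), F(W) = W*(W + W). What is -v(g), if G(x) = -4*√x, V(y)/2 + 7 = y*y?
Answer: 84*√554 ≈ 1977.1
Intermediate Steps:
V(y) = -14 + 2*y² (V(y) = -14 + 2*(y*y) = -14 + 2*y²)
F(W) = 2*W² (F(W) = W*(2*W) = 2*W²)
g = -50 (g = -2*(-7 + 2)² = -2*(-5)² = -2*25 = -1*50 = -50)
v(m) = -28*√(-14 + 2*m²) (v(m) = 7*(-4*√(-14 + 2*m²)) = -28*√(-14 + 2*m²))
-v(g) = -(-28)*√(-14 + 2*(-50)²) = -(-28)*√(-14 + 2*2500) = -(-28)*√(-14 + 5000) = -(-28)*√4986 = -(-28)*3*√554 = -(-84)*√554 = 84*√554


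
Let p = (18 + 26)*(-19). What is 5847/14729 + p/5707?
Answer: 1619645/6466031 ≈ 0.25049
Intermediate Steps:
p = -836 (p = 44*(-19) = -836)
5847/14729 + p/5707 = 5847/14729 - 836/5707 = 1619645/6466031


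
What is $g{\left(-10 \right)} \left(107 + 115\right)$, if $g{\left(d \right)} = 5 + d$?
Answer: $-1110$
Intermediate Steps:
$g{\left(-10 \right)} \left(107 + 115\right) = \left(5 - 10\right) \left(107 + 115\right) = \left(-5\right) 222 = -1110$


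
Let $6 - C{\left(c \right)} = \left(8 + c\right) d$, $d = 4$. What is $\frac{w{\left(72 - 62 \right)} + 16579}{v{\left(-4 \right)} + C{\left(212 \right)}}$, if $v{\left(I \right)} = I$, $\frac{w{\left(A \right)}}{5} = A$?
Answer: $- \frac{16629}{878} \approx -18.94$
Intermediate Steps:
$w{\left(A \right)} = 5 A$
$C{\left(c \right)} = -26 - 4 c$ ($C{\left(c \right)} = 6 - \left(8 + c\right) 4 = 6 - \left(32 + 4 c\right) = -26 - 4 c$)
$\frac{w{\left(72 - 62 \right)} + 16579}{v{\left(-4 \right)} + C{\left(212 \right)}} = \frac{5 \left(72 - 62\right) + 16579}{-4 - 874} = \frac{5 \cdot 10 + 16579}{-4 - 874} = \frac{50 + 16579}{-4 - 874} = \frac{16629}{-878} = 16629 \left(- \frac{1}{878}\right) = - \frac{16629}{878}$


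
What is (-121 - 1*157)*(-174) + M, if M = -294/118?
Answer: 2853801/59 ≈ 48370.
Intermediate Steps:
M = -147/59 (M = -294*1/118 = -147/59 ≈ -2.4915)
(-121 - 1*157)*(-174) + M = (-121 - 1*157)*(-174) - 147/59 = (-121 - 157)*(-174) - 147/59 = -278*(-174) - 147/59 = 48372 - 147/59 = 2853801/59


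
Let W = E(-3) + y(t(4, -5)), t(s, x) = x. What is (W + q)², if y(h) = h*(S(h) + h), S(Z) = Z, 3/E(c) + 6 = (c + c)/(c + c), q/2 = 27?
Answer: 267289/25 ≈ 10692.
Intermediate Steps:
q = 54 (q = 2*27 = 54)
E(c) = -⅗ (E(c) = 3/(-6 + (c + c)/(c + c)) = 3/(-6 + (2*c)/((2*c))) = 3/(-6 + (2*c)*(1/(2*c))) = 3/(-6 + 1) = 3/(-5) = 3*(-⅕) = -⅗)
y(h) = 2*h² (y(h) = h*(h + h) = h*(2*h) = 2*h²)
W = 247/5 (W = -⅗ + 2*(-5)² = -⅗ + 2*25 = -⅗ + 50 = 247/5 ≈ 49.400)
(W + q)² = (247/5 + 54)² = (517/5)² = 267289/25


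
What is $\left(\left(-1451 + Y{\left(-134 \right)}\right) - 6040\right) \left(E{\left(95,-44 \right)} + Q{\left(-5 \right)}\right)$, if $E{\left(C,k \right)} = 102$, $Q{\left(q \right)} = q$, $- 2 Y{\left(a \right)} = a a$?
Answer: $-1597493$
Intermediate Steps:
$Y{\left(a \right)} = - \frac{a^{2}}{2}$ ($Y{\left(a \right)} = - \frac{a a}{2} = - \frac{a^{2}}{2}$)
$\left(\left(-1451 + Y{\left(-134 \right)}\right) - 6040\right) \left(E{\left(95,-44 \right)} + Q{\left(-5 \right)}\right) = \left(\left(-1451 - \frac{\left(-134\right)^{2}}{2}\right) - 6040\right) \left(102 - 5\right) = \left(\left(-1451 - 8978\right) - 6040\right) 97 = \left(-10429 - 6040\right) 97 = \left(-16469\right) 97 = -1597493$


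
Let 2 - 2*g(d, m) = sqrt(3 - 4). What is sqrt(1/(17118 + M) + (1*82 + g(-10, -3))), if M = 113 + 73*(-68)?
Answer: sqrt(5551019224 - 33439842*I)/8178 ≈ 9.1105 - 0.027441*I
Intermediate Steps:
g(d, m) = 1 - I/2 (g(d, m) = 1 - sqrt(3 - 4)/2 = 1 - I/2)
M = -4851 (M = 113 - 4964 = -4851)
sqrt(1/(17118 + M) + (1*82 + g(-10, -3))) = sqrt(1/(17118 - 4851) + (1*82 + (1 - I/2))) = sqrt(1/12267 + (82 + (1 - I/2))) = sqrt(1/12267 + (83 - I/2)) = sqrt(1018162/12267 - I/2)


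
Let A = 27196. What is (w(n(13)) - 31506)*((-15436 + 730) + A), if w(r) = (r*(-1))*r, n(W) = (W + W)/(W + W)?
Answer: -393522430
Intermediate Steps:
n(W) = 1 (n(W) = (2*W)/((2*W)) = (2*W)*(1/(2*W)) = 1)
w(r) = -r² (w(r) = (-r)*r = -r²)
(w(n(13)) - 31506)*((-15436 + 730) + A) = (-1*1² - 31506)*((-15436 + 730) + 27196) = (-1*1 - 31506)*(-14706 + 27196) = (-1 - 31506)*12490 = -31507*12490 = -393522430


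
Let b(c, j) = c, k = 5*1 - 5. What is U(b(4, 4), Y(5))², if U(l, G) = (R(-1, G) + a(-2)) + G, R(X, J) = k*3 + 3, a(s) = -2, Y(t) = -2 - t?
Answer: 36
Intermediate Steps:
k = 0 (k = 5 - 5 = 0)
R(X, J) = 3 (R(X, J) = 0*3 + 3 = 0 + 3 = 3)
U(l, G) = 1 + G (U(l, G) = (3 - 2) + G = 1 + G)
U(b(4, 4), Y(5))² = (1 + (-2 - 1*5))² = (1 + (-2 - 5))² = (1 - 7)² = (-6)² = 36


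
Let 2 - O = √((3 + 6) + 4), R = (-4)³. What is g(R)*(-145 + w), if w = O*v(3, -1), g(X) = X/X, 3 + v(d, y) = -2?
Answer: -155 + 5*√13 ≈ -136.97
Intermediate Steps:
v(d, y) = -5 (v(d, y) = -3 - 2 = -5)
R = -64
g(X) = 1
O = 2 - √13 (O = 2 - √((3 + 6) + 4) = 2 - √(9 + 4) = 2 - √13 ≈ -1.6056)
w = -10 + 5*√13 (w = (2 - √13)*(-5) = -10 + 5*√13 ≈ 8.0278)
g(R)*(-145 + w) = 1*(-145 + (-10 + 5*√13)) = 1*(-155 + 5*√13) = -155 + 5*√13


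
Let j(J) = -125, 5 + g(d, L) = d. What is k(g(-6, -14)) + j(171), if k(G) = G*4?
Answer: -169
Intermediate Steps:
g(d, L) = -5 + d
k(G) = 4*G
k(g(-6, -14)) + j(171) = 4*(-5 - 6) - 125 = 4*(-11) - 125 = -44 - 125 = -169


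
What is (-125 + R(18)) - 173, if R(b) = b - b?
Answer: -298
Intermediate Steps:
R(b) = 0
(-125 + R(18)) - 173 = (-125 + 0) - 173 = -125 - 173 = -298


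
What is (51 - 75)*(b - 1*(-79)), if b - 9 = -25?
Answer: -1512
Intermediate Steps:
b = -16 (b = 9 - 25 = -16)
(51 - 75)*(b - 1*(-79)) = (51 - 75)*(-16 - 1*(-79)) = -24*(-16 + 79) = -24*63 = -1512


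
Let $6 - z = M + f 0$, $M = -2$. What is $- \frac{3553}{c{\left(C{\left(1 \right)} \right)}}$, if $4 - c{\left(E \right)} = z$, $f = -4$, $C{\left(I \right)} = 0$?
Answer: $\frac{3553}{4} \approx 888.25$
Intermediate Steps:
$z = 8$ ($z = 6 - \left(-2 - 0\right) = 6 - \left(-2 + 0\right) = 6 - -2 = 6 + 2 = 8$)
$c{\left(E \right)} = -4$ ($c{\left(E \right)} = 4 - 8 = -4$)
$- \frac{3553}{c{\left(C{\left(1 \right)} \right)}} = - \frac{3553}{-4} = \left(-3553\right) \left(- \frac{1}{4}\right) = \frac{3553}{4}$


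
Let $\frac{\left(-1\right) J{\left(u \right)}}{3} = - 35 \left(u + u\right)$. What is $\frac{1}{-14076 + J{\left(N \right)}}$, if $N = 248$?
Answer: $\frac{1}{38004} \approx 2.6313 \cdot 10^{-5}$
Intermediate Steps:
$J{\left(u \right)} = 210 u$ ($J{\left(u \right)} = - 3 \left(- 35 \left(u + u\right)\right) = - 3 \left(- 35 \cdot 2 u\right) = - 3 \left(- 70 u\right) = 210 u$)
$\frac{1}{-14076 + J{\left(N \right)}} = \frac{1}{-14076 + 210 \cdot 248} = \frac{1}{-14076 + 52080} = \frac{1}{38004}$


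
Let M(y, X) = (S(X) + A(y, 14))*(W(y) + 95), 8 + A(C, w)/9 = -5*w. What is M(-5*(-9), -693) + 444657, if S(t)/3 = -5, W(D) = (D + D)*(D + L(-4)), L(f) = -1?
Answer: -2462778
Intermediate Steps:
W(D) = 2*D*(-1 + D) (W(D) = (D + D)*(D - 1) = (2*D)*(-1 + D) = 2*D*(-1 + D))
S(t) = -15 (S(t) = 3*(-5) = -15)
A(C, w) = -72 - 45*w (A(C, w) = -72 + 9*(-5*w) = -72 - 45*w)
M(y, X) = -68115 - 1434*y*(-1 + y) (M(y, X) = (-15 + (-72 - 45*14))*(2*y*(-1 + y) + 95) = (-15 + (-72 - 630))*(95 + 2*y*(-1 + y)) = (-15 - 702)*(95 + 2*y*(-1 + y)) = -717*(95 + 2*y*(-1 + y)) = -68115 - 1434*y*(-1 + y))
M(-5*(-9), -693) + 444657 = (-68115 - 1434*(-5*(-9))² + 1434*(-5*(-9))) + 444657 = (-68115 - 1434*45² + 1434*45) + 444657 = (-68115 - 1434*2025 + 64530) + 444657 = (-68115 - 2903850 + 64530) + 444657 = -2907435 + 444657 = -2462778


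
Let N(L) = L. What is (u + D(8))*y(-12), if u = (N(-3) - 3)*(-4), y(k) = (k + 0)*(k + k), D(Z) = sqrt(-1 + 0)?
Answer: 6912 + 288*I ≈ 6912.0 + 288.0*I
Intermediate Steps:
D(Z) = I (D(Z) = sqrt(-1) = I)
y(k) = 2*k**2 (y(k) = k*(2*k) = 2*k**2)
u = 24 (u = (-3 - 3)*(-4) = -6*(-4) = 24)
(u + D(8))*y(-12) = (24 + I)*(2*(-12)**2) = (24 + I)*(2*144) = (24 + I)*288 = 6912 + 288*I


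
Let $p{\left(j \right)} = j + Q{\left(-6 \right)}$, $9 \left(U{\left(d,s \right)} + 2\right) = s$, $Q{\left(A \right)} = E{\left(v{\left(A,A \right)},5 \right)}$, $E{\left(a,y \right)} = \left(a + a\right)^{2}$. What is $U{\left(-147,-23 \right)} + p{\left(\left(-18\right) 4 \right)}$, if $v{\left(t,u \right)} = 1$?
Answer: $- \frac{653}{9} \approx -72.556$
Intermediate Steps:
$E{\left(a,y \right)} = 4 a^{2}$ ($E{\left(a,y \right)} = \left(2 a\right)^{2} = 4 a^{2}$)
$Q{\left(A \right)} = 4$ ($Q{\left(A \right)} = 4 \cdot 1^{2} = 4 \cdot 1 = 4$)
$U{\left(d,s \right)} = -2 + \frac{s}{9}$
$p{\left(j \right)} = 4 + j$ ($p{\left(j \right)} = j + 4 = 4 + j$)
$U{\left(-147,-23 \right)} + p{\left(\left(-18\right) 4 \right)} = \left(-2 + \frac{1}{9} \left(-23\right)\right) + \left(4 - 72\right) = \left(-2 - \frac{23}{9}\right) + \left(4 - 72\right) = - \frac{41}{9} - 68 = - \frac{653}{9}$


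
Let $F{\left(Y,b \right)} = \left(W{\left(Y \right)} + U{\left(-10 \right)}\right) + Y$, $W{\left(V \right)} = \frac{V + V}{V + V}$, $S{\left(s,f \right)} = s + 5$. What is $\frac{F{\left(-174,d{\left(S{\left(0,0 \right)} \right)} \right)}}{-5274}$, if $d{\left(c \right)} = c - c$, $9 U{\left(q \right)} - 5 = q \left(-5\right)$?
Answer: $\frac{751}{23733} \approx 0.031644$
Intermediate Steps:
$S{\left(s,f \right)} = 5 + s$
$U{\left(q \right)} = \frac{5}{9} - \frac{5 q}{9}$ ($U{\left(q \right)} = \frac{5}{9} + \frac{q \left(-5\right)}{9} = \frac{5}{9} + \frac{\left(-5\right) q}{9} = \frac{5}{9} - \frac{5 q}{9}$)
$W{\left(V \right)} = 1$ ($W{\left(V \right)} = \frac{2 V}{2 V} = 2 V \frac{1}{2 V} = 1$)
$d{\left(c \right)} = 0$
$F{\left(Y,b \right)} = \frac{64}{9} + Y$ ($F{\left(Y,b \right)} = \left(1 + \left(\frac{5}{9} - - \frac{50}{9}\right)\right) + Y = \left(1 + \left(\frac{5}{9} + \frac{50}{9}\right)\right) + Y = \left(1 + \frac{55}{9}\right) + Y = \frac{64}{9} + Y$)
$\frac{F{\left(-174,d{\left(S{\left(0,0 \right)} \right)} \right)}}{-5274} = \frac{\frac{64}{9} - 174}{-5274} = \left(- \frac{1502}{9}\right) \left(- \frac{1}{5274}\right) = \frac{751}{23733}$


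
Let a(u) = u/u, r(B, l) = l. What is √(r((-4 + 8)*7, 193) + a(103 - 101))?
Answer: √194 ≈ 13.928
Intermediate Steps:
a(u) = 1
√(r((-4 + 8)*7, 193) + a(103 - 101)) = √(193 + 1) = √194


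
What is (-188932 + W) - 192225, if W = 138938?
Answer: -242219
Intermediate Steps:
(-188932 + W) - 192225 = (-188932 + 138938) - 192225 = -49994 - 192225 = -242219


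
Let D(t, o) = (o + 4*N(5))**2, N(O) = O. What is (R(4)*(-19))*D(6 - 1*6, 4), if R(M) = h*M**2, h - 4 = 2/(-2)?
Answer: -525312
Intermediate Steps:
D(t, o) = (20 + o)**2 (D(t, o) = (o + 4*5)**2 = (o + 20)**2 = (20 + o)**2)
h = 3 (h = 4 + 2/(-2) = 4 + 2*(-1/2) = 4 - 1 = 3)
R(M) = 3*M**2
(R(4)*(-19))*D(6 - 1*6, 4) = ((3*4**2)*(-19))*(20 + 4)**2 = ((3*16)*(-19))*24**2 = (48*(-19))*576 = -912*576 = -525312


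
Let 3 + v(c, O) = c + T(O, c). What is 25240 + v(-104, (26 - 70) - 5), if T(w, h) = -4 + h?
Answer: 25025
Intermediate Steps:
v(c, O) = -7 + 2*c (v(c, O) = -3 + (c + (-4 + c)) = -3 + (-4 + 2*c) = -7 + 2*c)
25240 + v(-104, (26 - 70) - 5) = 25240 + (-7 + 2*(-104)) = 25240 + (-7 - 208) = 25240 - 215 = 25025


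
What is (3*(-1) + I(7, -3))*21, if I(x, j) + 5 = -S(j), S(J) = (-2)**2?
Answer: -252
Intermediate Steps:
S(J) = 4
I(x, j) = -9 (I(x, j) = -5 - 1*4 = -5 - 4 = -9)
(3*(-1) + I(7, -3))*21 = (3*(-1) - 9)*21 = (-3 - 9)*21 = -12*21 = -252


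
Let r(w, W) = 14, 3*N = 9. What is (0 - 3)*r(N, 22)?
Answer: -42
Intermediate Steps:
N = 3 (N = (⅓)*9 = 3)
(0 - 3)*r(N, 22) = (0 - 3)*14 = -3*14 = -42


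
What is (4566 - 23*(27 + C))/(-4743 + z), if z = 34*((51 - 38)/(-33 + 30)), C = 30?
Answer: -9765/14671 ≈ -0.66560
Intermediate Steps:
z = -442/3 (z = 34*(13/(-3)) = 34*(13*(-⅓)) = 34*(-13/3) = -442/3 ≈ -147.33)
(4566 - 23*(27 + C))/(-4743 + z) = (4566 - 23*(27 + 30))/(-4743 - 442/3) = (4566 - 23*57)/(-14671/3) = (4566 - 1311)*(-3/14671) = 3255*(-3/14671) = -9765/14671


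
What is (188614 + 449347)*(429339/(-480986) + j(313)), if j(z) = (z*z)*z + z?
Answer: 9409444796705829281/480986 ≈ 1.9563e+13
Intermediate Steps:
j(z) = z + z³ (j(z) = z²*z + z = z³ + z = z + z³)
(188614 + 449347)*(429339/(-480986) + j(313)) = (188614 + 449347)*(429339/(-480986) + (313 + 313³)) = 637961*(429339*(-1/480986) + (313 + 30664297)) = 637961*(-429339/480986 + 30664610) = 637961*(14749247676121/480986) = 9409444796705829281/480986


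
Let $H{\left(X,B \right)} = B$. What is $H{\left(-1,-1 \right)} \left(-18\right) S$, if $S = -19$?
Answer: $-342$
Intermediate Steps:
$H{\left(-1,-1 \right)} \left(-18\right) S = \left(-1\right) \left(-18\right) \left(-19\right) = 18 \left(-19\right) = -342$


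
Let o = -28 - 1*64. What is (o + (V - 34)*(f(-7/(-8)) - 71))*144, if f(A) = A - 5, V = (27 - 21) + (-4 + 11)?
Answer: 213930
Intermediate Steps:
V = 13 (V = 6 + 7 = 13)
f(A) = -5 + A
o = -92 (o = -28 - 64 = -92)
(o + (V - 34)*(f(-7/(-8)) - 71))*144 = (-92 + (13 - 34)*((-5 - 7/(-8)) - 71))*144 = (-92 - 21*((-5 - 7*(-1/8)) - 71))*144 = (-92 - 21*((-5 + 7/8) - 71))*144 = (-92 - 21*(-33/8 - 71))*144 = (-92 - 21*(-601/8))*144 = (-92 + 12621/8)*144 = (11885/8)*144 = 213930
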